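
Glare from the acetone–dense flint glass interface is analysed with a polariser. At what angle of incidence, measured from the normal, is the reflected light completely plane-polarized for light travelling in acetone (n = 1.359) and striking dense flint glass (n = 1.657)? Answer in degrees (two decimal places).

At Brewster's angle the reflected and refracted rays are perpendicular, which with Snell's law gives tan θ_B = n₂/n₁.
tan θ_B = n₂/n₁ = 1.657/1.359 = 1.2193.
So θ_B = arctan 1.2193 = 50.64°.

θ_B ≈ 50.64°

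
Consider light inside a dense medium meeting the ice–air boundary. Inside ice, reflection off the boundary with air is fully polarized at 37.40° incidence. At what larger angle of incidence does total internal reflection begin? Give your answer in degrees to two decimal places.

tan θ_B = n₂/n₁ = tan 37.40° = 0.7646.
Total internal reflection: sin θ_c = n₂/n₁ = 0.7646.
θ_c = arcsin(0.7646) = 49.87°.

θ_c ≈ 49.87°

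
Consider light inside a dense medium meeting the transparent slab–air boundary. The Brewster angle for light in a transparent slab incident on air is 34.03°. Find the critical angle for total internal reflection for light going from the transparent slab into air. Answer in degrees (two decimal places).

tan θ_B = n₂/n₁ = tan 34.03° = 0.6753.
Total internal reflection: sin θ_c = n₂/n₁ = 0.6753.
θ_c = arcsin(0.6753) = 42.48°.

θ_c ≈ 42.48°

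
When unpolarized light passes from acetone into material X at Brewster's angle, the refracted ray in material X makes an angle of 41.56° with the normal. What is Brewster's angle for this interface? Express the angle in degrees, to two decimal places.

Brewster's condition makes the reflected and refracted beams perpendicular: θ_B + θ_t = 90°.
θ_B = 90° − 41.56° = 48.44°.

θ_B ≈ 48.44°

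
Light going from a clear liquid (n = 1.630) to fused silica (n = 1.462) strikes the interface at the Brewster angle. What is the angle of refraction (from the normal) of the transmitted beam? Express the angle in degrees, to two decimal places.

tan θ_B = n₂/n₁ = 1.462/1.630 = 0.8969, so θ_B = 41.89°.
At Brewster's angle the reflected and refracted rays are perpendicular, so θ_t = 90° − θ_B = 90° − 41.89° = 48.11°.

θ_t ≈ 48.11°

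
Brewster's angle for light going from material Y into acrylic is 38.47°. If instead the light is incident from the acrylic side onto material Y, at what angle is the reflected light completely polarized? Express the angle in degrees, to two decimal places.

θ_B' ≈ 51.53°

Reversing the direction swaps n₁ and n₂, so tan θ_B' = 1/tan θ_B and θ_B' = 90° − θ_B.
Hence θ_B' = 90° − 38.47° = 51.53°.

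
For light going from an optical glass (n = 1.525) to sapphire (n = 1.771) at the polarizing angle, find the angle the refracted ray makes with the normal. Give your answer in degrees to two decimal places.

θ_B = arctan(n₂/n₁) = arctan(1.771/1.525) = 49.27°.
At Brewster's angle the reflected and refracted rays are perpendicular, so θ_t = 90° − θ_B = 90° − 49.27° = 40.73°.

θ_t ≈ 40.73°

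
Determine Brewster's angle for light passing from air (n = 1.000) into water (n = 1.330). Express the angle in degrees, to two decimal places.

θ_B ≈ 53.06°

At Brewster's angle the reflected and refracted rays are perpendicular, which with Snell's law gives tan θ_B = n₂/n₁.
tan θ_B = n₂/n₁ = 1.330/1.000 = 1.3300. Taking the arctangent, θ_B = 53.06°.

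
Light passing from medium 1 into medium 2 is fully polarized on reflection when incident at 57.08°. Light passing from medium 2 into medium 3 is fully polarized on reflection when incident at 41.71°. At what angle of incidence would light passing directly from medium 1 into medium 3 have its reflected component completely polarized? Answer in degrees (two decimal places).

θ_B ≈ 54.01°

Each Brewster angle gives a ratio: n₂/n₁ = tan 57.08° = 1.5446, n₃/n₂ = tan 41.71° = 0.8913.
Multiplying, n₃/n₁ = 1.5446 × 0.8913 = 1.3767, and θ_B(1→3) = arctan 1.3767 = 54.01°.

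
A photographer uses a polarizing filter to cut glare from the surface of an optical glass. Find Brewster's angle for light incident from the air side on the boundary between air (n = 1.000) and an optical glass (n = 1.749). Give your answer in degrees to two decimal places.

θ_B ≈ 60.24°

Here n₂/n₁ = 1.749/1.000 = 1.7490, and Brewster's law gives tan θ_B = n₂/n₁. Taking the arctangent, θ_B = 60.24°.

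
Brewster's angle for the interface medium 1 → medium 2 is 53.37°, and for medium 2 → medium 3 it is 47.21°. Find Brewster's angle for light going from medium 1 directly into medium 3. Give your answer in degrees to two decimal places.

θ_B ≈ 55.46°

n₂/n₁ = tan 53.37° = 1.3450 and n₃/n₂ = tan 47.21° = 1.0803.
n₃/n₁ = 1.4530. Then tan θ_B(1→3) = n₃/n₁, so θ_B(1→3) = arctan(1.4530) = 55.46°.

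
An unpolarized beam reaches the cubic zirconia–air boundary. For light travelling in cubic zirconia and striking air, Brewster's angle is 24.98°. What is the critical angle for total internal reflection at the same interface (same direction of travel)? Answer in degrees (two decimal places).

θ_c ≈ 27.77°

From Brewster, n₂/n₁ = tan θ_B = tan 24.98° = 0.4659.
Then sin θ_c = n₂/n₁ = 0.4659, so θ_c = arcsin 0.4659 = 27.77°.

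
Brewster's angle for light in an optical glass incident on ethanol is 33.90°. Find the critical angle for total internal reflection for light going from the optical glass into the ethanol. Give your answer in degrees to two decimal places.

θ_c ≈ 42.22°

From Brewster, n₂/n₁ = tan θ_B = tan 33.90° = 0.6720.
Then sin θ_c = n₂/n₁ = 0.6720, so θ_c = arcsin 0.6720 = 42.22°.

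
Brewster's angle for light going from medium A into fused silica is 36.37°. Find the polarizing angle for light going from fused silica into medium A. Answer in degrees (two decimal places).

tan θ_B' = n₁/n₂ = 1/tan θ_B, so θ_B' = 90° − θ_B.
θ_B' = 90° − 36.37° = 53.63°.

θ_B' ≈ 53.63°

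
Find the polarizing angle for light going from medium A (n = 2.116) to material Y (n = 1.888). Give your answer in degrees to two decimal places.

Brewster's condition: tan θ_B = n₂/n₁ = 1.888/2.116 = 0.8922.
θ_B = arctan(0.8922) = 41.74°.

θ_B ≈ 41.74°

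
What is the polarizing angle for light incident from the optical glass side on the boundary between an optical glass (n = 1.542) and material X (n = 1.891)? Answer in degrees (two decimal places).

Brewster's condition: tan θ_B = n₂/n₁ = 1.891/1.542 = 1.2263.
θ_B = arctan(1.2263) = 50.80°.

θ_B ≈ 50.80°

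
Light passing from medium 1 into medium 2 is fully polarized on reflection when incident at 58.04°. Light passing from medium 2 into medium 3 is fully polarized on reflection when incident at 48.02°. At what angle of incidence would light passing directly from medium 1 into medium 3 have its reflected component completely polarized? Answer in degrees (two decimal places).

tan θ_B(1→2) = n₂/n₁ = tan 58.04° = 1.6028.
tan θ_B(2→3) = n₃/n₂ = tan 48.02° = 1.1114.
Multiplying, n₃/n₁ = 1.6028 × 1.1114 = 1.7814, and θ_B(1→3) = arctan 1.7814 = 60.69°.

θ_B ≈ 60.69°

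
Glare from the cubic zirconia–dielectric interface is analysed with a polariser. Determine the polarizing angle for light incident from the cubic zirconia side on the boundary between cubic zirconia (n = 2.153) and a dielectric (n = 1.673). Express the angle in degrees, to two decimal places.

θ_B ≈ 37.85°

The reflected p-component vanishes when tan θ_B = n₂/n₁.
Here n₂/n₁ = 1.673/2.153 = 0.7771, and Brewster's law gives tan θ_B = n₂/n₁. Taking the arctangent, θ_B = 37.85°.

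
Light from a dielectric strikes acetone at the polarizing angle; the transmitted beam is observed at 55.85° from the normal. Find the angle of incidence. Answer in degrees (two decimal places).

θ_B ≈ 34.15°

Brewster's condition makes the reflected and refracted beams perpendicular: θ_B + θ_t = 90°.
So θ_B = 90° − θ_t = 90° − 55.85° = 34.15°.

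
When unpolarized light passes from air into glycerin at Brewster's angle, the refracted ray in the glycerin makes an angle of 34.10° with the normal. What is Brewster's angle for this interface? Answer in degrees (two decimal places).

Since the reflected and refracted rays are at right angles at the polarizing angle, θ_B + θ_t = 90°.
θ_B = 90° − 34.10° = 55.90°.

θ_B ≈ 55.90°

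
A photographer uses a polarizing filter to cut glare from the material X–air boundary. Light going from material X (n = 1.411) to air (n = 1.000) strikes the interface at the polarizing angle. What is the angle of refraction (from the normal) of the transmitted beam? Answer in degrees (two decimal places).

θ_t ≈ 54.67°

tan θ_B = n₂/n₁ = 1.000/1.411 = 0.7087, so θ_B = 35.33°.
Since θ_B + θ_t = 90° at Brewster incidence, θ_t = 90° − 35.33° = 54.67°.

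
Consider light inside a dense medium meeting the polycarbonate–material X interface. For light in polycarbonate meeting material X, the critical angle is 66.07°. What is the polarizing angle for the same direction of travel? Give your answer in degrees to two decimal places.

θ_B ≈ 42.43°

n₂/n₁ = sin θ_c = sin 66.07° = 0.9140.
tan θ_B equals the same ratio, so θ_B = arctan(0.9140) = 42.43°.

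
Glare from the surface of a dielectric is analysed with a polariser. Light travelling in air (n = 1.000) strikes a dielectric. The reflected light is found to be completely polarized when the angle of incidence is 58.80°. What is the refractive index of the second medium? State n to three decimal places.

Brewster's law: tan θ_B = n₂/n₁ (light incident in air, refracted into a dielectric).
n₂ = n₁ tan θ_B = 1.000 × tan 58.80° = 1.651.

n ≈ 1.651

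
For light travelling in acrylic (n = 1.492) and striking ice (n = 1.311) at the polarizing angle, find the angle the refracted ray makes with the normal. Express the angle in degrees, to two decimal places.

First find Brewster's angle: tan θ_B = 1.311/1.492 = 0.8787, giving θ_B = 41.31°.
Since θ_B + θ_t = 90° at Brewster incidence, θ_t = 90° − 41.31° = 48.69°.

θ_t ≈ 48.69°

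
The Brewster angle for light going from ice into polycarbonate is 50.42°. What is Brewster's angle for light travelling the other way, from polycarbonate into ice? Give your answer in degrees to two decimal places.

θ_B' ≈ 39.58°

tan θ_B' = n₁/n₂ = 1/tan θ_B, so θ_B' = 90° − θ_B.
θ_B' = 90° − 50.42° = 39.58°.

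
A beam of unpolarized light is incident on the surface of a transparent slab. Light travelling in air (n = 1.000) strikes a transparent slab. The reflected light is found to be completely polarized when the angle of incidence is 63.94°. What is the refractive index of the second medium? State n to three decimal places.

Full polarization of the reflected beam means tan θ_B = n₂/n₁, where n₁ is the incident medium (air).
n₂ = n₁ tan θ_B = 1.000 × tan 63.94° = 2.045.

n ≈ 2.045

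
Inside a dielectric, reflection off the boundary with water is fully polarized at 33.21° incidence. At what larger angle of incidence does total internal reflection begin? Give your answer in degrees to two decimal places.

tan θ_B = n₂/n₁ = tan 33.21° = 0.6546.
Total internal reflection: sin θ_c = n₂/n₁ = 0.6546.
θ_c = arcsin(0.6546) = 40.89°.

θ_c ≈ 40.89°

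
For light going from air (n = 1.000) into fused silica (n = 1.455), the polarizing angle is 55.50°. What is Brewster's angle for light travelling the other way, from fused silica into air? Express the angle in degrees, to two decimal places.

The two Brewster angles are complementary: θ_B' = 90° − θ_B = 90° − 55.50° = 34.50°.

θ_B' ≈ 34.50°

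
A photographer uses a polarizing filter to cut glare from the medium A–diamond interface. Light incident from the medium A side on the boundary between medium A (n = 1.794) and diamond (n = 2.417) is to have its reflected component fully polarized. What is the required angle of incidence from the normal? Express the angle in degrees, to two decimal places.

The reflected p-component vanishes when tan θ_B = n₂/n₁.
Here n₂/n₁ = 2.417/1.794 = 1.3473, and Brewster's law gives tan θ_B = n₂/n₁.
θ_B = arctan(1.3473) = 53.42°.

θ_B ≈ 53.42°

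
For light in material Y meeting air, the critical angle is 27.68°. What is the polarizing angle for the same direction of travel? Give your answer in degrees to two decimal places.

θ_B ≈ 24.92°

sin θ_c = n₂/n₁, so n₂/n₁ = sin 27.68° = 0.4645.
Brewster: tan θ_B = n₂/n₁ = 0.4645.
θ_B = arctan(0.4645) = 24.92°.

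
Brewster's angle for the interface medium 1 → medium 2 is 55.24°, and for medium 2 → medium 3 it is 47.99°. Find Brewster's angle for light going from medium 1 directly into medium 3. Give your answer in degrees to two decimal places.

tan θ_B(1→2) = n₂/n₁ = tan 55.24° = 1.4410.
tan θ_B(2→3) = n₃/n₂ = tan 47.99° = 1.1102.
Multiplying, n₃/n₁ = 1.4410 × 1.1102 = 1.5998, and θ_B(1→3) = arctan 1.5998 = 57.99°.

θ_B ≈ 57.99°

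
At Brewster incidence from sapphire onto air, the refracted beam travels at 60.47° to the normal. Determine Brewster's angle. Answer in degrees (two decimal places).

Brewster's condition makes the reflected and refracted beams perpendicular: θ_B + θ_t = 90°.
So θ_B = 90° − θ_t = 90° − 60.47° = 29.53°.

θ_B ≈ 29.53°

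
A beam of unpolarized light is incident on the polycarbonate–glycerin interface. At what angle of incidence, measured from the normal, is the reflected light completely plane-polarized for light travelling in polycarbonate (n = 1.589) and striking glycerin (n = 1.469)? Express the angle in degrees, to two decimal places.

θ_B ≈ 42.75°

tan θ_B = n₂/n₁ = 1.469/1.589 = 0.9245.
So θ_B = arctan 0.9245 = 42.75°.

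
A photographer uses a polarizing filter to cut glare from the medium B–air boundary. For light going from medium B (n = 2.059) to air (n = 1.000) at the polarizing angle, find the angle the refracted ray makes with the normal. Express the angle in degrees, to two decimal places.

θ_t ≈ 64.10°

First find Brewster's angle: tan θ_B = 1.000/2.059 = 0.4857, giving θ_B = 25.90°.
At Brewster's angle the reflected and refracted rays are perpendicular, so θ_t = 90° − θ_B = 90° − 25.90° = 64.10°.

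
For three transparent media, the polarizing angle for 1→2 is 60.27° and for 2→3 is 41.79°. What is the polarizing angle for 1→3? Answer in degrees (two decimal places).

Each Brewster angle gives a ratio: n₂/n₁ = tan 60.27° = 1.7511, n₃/n₂ = tan 41.79° = 0.8938.
So n₃/n₁ = (n₂/n₁)(n₃/n₂) = 1.7511 × 0.8938 = 1.5651.
θ_B(1→3) = arctan(1.5651) = 57.42°.

θ_B ≈ 57.42°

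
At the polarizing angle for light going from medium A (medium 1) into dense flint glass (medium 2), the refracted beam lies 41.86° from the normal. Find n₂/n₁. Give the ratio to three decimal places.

n₂/n₁ ≈ 1.116

At Brewster incidence θ_B = 90° − θ_t = 90° − 41.86° = 48.14°.
tan θ_B = n₂/n₁, so n₂/n₁ = tan 48.14° = 1.116.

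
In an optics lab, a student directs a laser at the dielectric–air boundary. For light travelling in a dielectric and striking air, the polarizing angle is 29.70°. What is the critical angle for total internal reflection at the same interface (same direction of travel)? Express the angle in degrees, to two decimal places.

n₂/n₁ = tan 29.70° = 0.5704; the critical angle satisfies sin θ_c = n₂/n₁.
θ_c = arcsin(0.5704) = 34.78°.

θ_c ≈ 34.78°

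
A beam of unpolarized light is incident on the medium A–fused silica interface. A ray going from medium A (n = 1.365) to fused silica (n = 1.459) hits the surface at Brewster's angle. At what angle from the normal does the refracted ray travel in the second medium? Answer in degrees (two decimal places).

tan θ_B = n₂/n₁ = 1.459/1.365 = 1.0689, so θ_B = 46.91°.
At Brewster's angle the reflected and refracted rays are perpendicular, so θ_t = 90° − θ_B = 90° − 46.91° = 43.09°.

θ_t ≈ 43.09°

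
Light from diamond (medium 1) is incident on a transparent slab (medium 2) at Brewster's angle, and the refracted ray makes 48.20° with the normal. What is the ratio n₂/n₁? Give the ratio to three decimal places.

n₂/n₁ ≈ 0.894

θ_B + θ_t = 90°, so θ_B = 90° − 48.20° = 41.80°.
Then n₂/n₁ = tan θ_B = tan 41.80° = 0.894.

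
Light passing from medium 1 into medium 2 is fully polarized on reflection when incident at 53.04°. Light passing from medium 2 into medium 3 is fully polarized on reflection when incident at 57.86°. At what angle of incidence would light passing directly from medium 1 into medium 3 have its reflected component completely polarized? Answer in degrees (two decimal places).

tan θ_B(1→2) = n₂/n₁ = tan 53.04° = 1.3290.
tan θ_B(2→3) = n₃/n₂ = tan 57.86° = 1.5917.
n₃/n₁ = 2.1153. Then tan θ_B(1→3) = n₃/n₁, so θ_B(1→3) = arctan(2.1153) = 64.70°.

θ_B ≈ 64.70°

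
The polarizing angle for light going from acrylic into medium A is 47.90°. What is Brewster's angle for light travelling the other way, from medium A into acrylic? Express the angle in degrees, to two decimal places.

tan θ_B' = n₁/n₂ = 1/tan θ_B, so θ_B' = 90° − θ_B.
θ_B' = 90° − 47.90° = 42.10°.

θ_B' ≈ 42.10°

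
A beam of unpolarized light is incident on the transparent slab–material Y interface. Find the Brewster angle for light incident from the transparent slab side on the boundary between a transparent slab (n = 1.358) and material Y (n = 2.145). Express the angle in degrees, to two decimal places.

θ_B ≈ 57.66°

Brewster's condition: tan θ_B = n₂/n₁ = 2.145/1.358 = 1.5795. Taking the arctangent, θ_B = 57.66°.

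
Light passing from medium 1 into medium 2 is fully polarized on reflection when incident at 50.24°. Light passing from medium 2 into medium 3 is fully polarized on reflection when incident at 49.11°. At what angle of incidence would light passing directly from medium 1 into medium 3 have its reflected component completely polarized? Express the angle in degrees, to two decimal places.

tan θ_B(1→2) = n₂/n₁ = tan 50.24° = 1.2019.
tan θ_B(2→3) = n₃/n₂ = tan 49.11° = 1.1548.
So n₃/n₁ = (n₂/n₁)(n₃/n₂) = 1.2019 × 1.1548 = 1.3880.
θ_B(1→3) = arctan(1.3880) = 54.23°.

θ_B ≈ 54.23°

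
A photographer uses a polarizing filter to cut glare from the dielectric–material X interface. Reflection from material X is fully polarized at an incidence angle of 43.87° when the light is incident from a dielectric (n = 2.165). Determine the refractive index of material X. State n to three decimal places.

n ≈ 2.081

Brewster's law: tan θ_B = n₂/n₁ (light incident in a dielectric, refracted into material X).
n₂ = n₁ tan θ_B = 2.165 × tan 43.87° = 2.081.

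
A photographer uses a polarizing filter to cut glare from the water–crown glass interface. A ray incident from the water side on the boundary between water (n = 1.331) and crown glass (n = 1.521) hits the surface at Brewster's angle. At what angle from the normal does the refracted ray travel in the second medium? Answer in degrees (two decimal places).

θ_t ≈ 41.19°

First find Brewster's angle: tan θ_B = 1.521/1.331 = 1.1427, giving θ_B = 48.81°.
Since θ_B + θ_t = 90° at Brewster incidence, θ_t = 90° − 48.81° = 41.19°.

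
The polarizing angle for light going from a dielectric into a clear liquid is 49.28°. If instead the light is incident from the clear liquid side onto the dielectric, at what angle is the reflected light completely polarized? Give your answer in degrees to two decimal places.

θ_B' ≈ 40.72°

Reversing the direction swaps n₁ and n₂, so tan θ_B' = 1/tan θ_B and θ_B' = 90° − θ_B.
Hence θ_B' = 90° − 49.28° = 40.72°.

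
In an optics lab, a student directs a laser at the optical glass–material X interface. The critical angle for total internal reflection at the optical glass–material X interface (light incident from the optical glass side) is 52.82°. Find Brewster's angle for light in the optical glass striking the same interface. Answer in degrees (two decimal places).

θ_B ≈ 38.55°

n₂/n₁ = sin θ_c = sin 52.82° = 0.7967.
tan θ_B equals the same ratio, so θ_B = arctan(0.7967) = 38.55°.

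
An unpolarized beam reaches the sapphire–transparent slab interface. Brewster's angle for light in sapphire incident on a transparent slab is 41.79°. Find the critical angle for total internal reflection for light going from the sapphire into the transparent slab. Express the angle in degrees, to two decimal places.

From Brewster, n₂/n₁ = tan θ_B = tan 41.79° = 0.8938.
Then sin θ_c = n₂/n₁ = 0.8938, so θ_c = arcsin 0.8938 = 63.35°.

θ_c ≈ 63.35°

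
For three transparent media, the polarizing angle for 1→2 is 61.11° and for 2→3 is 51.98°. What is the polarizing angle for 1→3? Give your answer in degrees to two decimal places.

θ_B ≈ 66.66°

n₂/n₁ = tan 61.11° = 1.8122 and n₃/n₂ = tan 51.98° = 1.2790.
n₃/n₁ = 2.3179. Then tan θ_B(1→3) = n₃/n₁, so θ_B(1→3) = arctan(2.3179) = 66.66°.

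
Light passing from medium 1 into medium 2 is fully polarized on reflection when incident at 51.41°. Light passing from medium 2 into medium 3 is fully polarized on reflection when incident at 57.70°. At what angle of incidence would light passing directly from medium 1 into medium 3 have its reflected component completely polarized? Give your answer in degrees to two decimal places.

θ_B ≈ 63.23°

tan θ_B(1→2) = n₂/n₁ = tan 51.41° = 1.2531.
tan θ_B(2→3) = n₃/n₂ = tan 57.70° = 1.5818.
n₃/n₁ = 1.9823. Then tan θ_B(1→3) = n₃/n₁, so θ_B(1→3) = arctan(1.9823) = 63.23°.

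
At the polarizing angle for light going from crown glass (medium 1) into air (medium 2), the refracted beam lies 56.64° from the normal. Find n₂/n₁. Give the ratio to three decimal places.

n₂/n₁ ≈ 0.658

At Brewster incidence θ_B = 90° − θ_t = 90° − 56.64° = 33.36°.
tan θ_B = n₂/n₁, so n₂/n₁ = tan 33.36° = 0.658.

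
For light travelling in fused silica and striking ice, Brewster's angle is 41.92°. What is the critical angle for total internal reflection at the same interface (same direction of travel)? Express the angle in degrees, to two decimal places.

tan θ_B = n₂/n₁ = tan 41.92° = 0.8979.
Total internal reflection: sin θ_c = n₂/n₁ = 0.8979.
θ_c = arcsin(0.8979) = 63.88°.

θ_c ≈ 63.88°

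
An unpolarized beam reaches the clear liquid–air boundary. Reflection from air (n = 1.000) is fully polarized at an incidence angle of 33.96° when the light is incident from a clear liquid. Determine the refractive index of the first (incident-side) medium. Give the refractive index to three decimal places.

At the Brewster angle, tan θ_B = n₂/n₁ with n₁ on the incident side (a clear liquid) and n₂ on the transmitted side (air).
n₁ = n₂ / tan θ_B = 1.000 / tan 33.96° = 1.485.

n ≈ 1.485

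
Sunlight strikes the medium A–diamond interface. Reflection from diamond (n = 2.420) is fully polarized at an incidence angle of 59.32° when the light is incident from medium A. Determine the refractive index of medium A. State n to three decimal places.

n ≈ 1.436

Full polarization of the reflected beam means tan θ_B = n₂/n₁, where n₁ is the incident medium (medium A).
n₁ = n₂ / tan θ_B = 2.420 / tan 59.32° = 1.436.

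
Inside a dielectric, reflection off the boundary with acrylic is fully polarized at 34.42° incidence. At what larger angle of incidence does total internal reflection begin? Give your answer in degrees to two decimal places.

θ_c ≈ 43.25°

n₂/n₁ = tan 34.42° = 0.6852; the critical angle satisfies sin θ_c = n₂/n₁.
θ_c = arcsin(0.6852) = 43.25°.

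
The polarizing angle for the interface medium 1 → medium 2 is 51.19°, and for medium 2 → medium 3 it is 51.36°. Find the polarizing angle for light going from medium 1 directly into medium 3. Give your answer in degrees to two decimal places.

tan θ_B(1→2) = n₂/n₁ = tan 51.19° = 1.2433.
tan θ_B(2→3) = n₃/n₂ = tan 51.36° = 1.2509.
So n₃/n₁ = (n₂/n₁)(n₃/n₂) = 1.2433 × 1.2509 = 1.5552.
θ_B(1→3) = arctan(1.5552) = 57.26°.

θ_B ≈ 57.26°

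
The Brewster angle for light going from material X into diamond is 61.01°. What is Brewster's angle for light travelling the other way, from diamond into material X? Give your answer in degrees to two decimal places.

θ_B' ≈ 28.99°

The two Brewster angles are complementary: θ_B' = 90° − θ_B = 90° − 61.01° = 28.99°.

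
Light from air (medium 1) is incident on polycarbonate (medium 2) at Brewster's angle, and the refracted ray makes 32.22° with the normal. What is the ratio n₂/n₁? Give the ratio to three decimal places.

n₂/n₁ ≈ 1.587

θ_B + θ_t = 90°, so θ_B = 90° − 32.22° = 57.78°.
tan θ_B = n₂/n₁, so n₂/n₁ = tan 57.78° = 1.587.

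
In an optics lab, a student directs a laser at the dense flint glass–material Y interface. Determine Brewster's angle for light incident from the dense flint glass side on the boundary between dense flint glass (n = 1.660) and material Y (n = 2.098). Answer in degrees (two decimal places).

The reflected p-component vanishes when tan θ_B = n₂/n₁.
Brewster's condition: tan θ_B = n₂/n₁ = 2.098/1.660 = 1.2639.
So θ_B = arctan 1.2639 = 51.65°.

θ_B ≈ 51.65°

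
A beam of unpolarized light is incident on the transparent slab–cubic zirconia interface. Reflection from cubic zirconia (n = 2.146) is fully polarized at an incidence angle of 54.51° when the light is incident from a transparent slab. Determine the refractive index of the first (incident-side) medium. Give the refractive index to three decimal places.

n ≈ 1.530

Full polarization of the reflected beam means tan θ_B = n₂/n₁, where n₁ is the incident medium (a transparent slab).
n₁ = n₂ / tan θ_B = 2.146 / tan 54.51° = 1.530.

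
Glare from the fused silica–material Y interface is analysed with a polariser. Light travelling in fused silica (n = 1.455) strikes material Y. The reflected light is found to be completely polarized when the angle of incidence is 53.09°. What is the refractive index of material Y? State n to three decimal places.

n ≈ 1.937

Brewster's law: tan θ_B = n₂/n₁ (light incident in fused silica, refracted into material Y).
n₂ = n₁ tan θ_B = 1.455 × tan 53.09° = 1.937.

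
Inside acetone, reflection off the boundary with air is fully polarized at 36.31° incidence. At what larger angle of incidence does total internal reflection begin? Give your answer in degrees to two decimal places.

θ_c ≈ 47.29°

n₂/n₁ = tan 36.31° = 0.7348; the critical angle satisfies sin θ_c = n₂/n₁.
θ_c = arcsin(0.7348) = 47.29°.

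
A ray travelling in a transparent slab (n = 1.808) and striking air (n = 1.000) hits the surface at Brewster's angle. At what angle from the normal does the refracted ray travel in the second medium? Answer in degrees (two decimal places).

θ_t ≈ 61.05°

tan θ_B = n₂/n₁ = 1.000/1.808 = 0.5531, so θ_B = 28.95°.
Since θ_B + θ_t = 90° at Brewster incidence, θ_t = 90° − 28.95° = 61.05°.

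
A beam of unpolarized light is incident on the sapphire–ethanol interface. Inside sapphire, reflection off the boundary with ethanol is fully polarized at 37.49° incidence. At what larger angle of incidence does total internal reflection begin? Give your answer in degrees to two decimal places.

θ_c ≈ 50.09°

From Brewster, n₂/n₁ = tan θ_B = tan 37.49° = 0.7670.
Then sin θ_c = n₂/n₁ = 0.7670, so θ_c = arcsin 0.7670 = 50.09°.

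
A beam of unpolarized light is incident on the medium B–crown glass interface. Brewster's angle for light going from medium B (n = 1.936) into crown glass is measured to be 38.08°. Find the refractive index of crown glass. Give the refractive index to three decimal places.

n ≈ 1.517

Brewster's law: tan θ_B = n₂/n₁ (light incident in medium B, refracted into crown glass).
n₂ = n₁ tan θ_B = 1.936 × tan 38.08° = 1.517.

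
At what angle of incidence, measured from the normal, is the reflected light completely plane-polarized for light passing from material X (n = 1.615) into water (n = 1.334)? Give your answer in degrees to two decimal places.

θ_B ≈ 39.56°

Here n₂/n₁ = 1.334/1.615 = 0.8260, and Brewster's law gives tan θ_B = n₂/n₁.
So θ_B = arctan 0.8260 = 39.56°.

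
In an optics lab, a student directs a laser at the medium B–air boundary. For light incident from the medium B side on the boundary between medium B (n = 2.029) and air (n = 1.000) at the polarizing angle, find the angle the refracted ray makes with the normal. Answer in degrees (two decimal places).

θ_t ≈ 63.76°

tan θ_B = n₂/n₁ = 1.000/2.029 = 0.4929, so θ_B = 26.24°.
The refracted ray is perpendicular to the reflected ray, so θ_t = 90° − θ_B = 63.76°.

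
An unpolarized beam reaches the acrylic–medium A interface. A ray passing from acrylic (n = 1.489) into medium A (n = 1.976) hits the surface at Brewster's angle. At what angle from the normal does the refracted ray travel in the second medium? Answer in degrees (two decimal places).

θ_t ≈ 37.00°

First find Brewster's angle: tan θ_B = 1.976/1.489 = 1.3271, giving θ_B = 53.00°.
At Brewster's angle the reflected and refracted rays are perpendicular, so θ_t = 90° − θ_B = 90° − 53.00° = 37.00°.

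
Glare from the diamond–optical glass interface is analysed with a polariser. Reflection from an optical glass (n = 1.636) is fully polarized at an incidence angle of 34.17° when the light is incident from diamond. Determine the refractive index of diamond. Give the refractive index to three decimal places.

Brewster's law: tan θ_B = n₂/n₁ (light incident in diamond, refracted into an optical glass).
n₁ = n₂ / tan θ_B = 1.636 / tan 34.17° = 2.410.

n ≈ 2.410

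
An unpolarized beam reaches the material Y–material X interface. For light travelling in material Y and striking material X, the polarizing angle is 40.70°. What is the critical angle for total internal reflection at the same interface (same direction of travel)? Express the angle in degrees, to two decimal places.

tan θ_B = n₂/n₁ = tan 40.70° = 0.8601.
Total internal reflection: sin θ_c = n₂/n₁ = 0.8601.
θ_c = arcsin(0.8601) = 59.33°.

θ_c ≈ 59.33°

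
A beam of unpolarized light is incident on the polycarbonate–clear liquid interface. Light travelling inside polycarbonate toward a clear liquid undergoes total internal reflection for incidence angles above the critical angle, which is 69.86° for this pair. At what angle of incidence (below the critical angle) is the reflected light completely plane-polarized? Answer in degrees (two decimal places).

θ_B ≈ 43.19°

sin θ_c = n₂/n₁, so n₂/n₁ = sin 69.86° = 0.9389.
Brewster: tan θ_B = n₂/n₁ = 0.9389.
θ_B = arctan(0.9389) = 43.19°.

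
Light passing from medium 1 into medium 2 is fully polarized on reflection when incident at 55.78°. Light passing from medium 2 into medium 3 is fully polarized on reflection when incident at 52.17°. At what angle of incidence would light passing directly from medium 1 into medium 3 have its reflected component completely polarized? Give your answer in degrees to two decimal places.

θ_B ≈ 62.16°

n₂/n₁ = tan 55.78° = 1.4704 and n₃/n₂ = tan 52.17° = 1.2878.
n₃/n₁ = 1.8935. Then tan θ_B(1→3) = n₃/n₁, so θ_B(1→3) = arctan(1.8935) = 62.16°.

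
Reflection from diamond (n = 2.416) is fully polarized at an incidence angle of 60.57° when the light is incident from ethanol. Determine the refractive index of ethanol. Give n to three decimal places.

n ≈ 1.363

Brewster's law: tan θ_B = n₂/n₁ (light incident in ethanol, refracted into diamond).
n₁ = n₂ / tan θ_B = 2.416 / tan 60.57° = 1.363.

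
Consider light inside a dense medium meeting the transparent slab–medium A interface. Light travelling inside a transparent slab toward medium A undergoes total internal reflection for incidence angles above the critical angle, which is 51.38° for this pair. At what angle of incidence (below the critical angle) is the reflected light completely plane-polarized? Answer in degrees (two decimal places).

θ_B ≈ 38.00°

n₂/n₁ = sin θ_c = sin 51.38° = 0.7813.
tan θ_B equals the same ratio, so θ_B = arctan(0.7813) = 38.00°.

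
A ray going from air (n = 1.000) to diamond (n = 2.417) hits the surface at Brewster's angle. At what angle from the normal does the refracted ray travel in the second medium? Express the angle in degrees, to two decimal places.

θ_B = arctan(n₂/n₁) = arctan(2.417/1.000) = 67.52°.
The refracted ray is perpendicular to the reflected ray, so θ_t = 90° − θ_B = 22.48°.

θ_t ≈ 22.48°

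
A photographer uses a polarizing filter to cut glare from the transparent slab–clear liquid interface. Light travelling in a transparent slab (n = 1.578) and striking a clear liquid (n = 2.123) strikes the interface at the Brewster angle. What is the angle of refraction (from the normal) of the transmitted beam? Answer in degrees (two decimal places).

First find Brewster's angle: tan θ_B = 2.123/1.578 = 1.3454, giving θ_B = 53.38°.
At Brewster's angle the reflected and refracted rays are perpendicular, so θ_t = 90° − θ_B = 90° − 53.38° = 36.62°.

θ_t ≈ 36.62°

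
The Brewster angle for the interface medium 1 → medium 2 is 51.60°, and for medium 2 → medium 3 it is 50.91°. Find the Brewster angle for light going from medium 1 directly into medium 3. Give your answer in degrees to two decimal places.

θ_B ≈ 57.22°

tan θ_B(1→2) = n₂/n₁ = tan 51.60° = 1.2617.
tan θ_B(2→3) = n₃/n₂ = tan 50.91° = 1.2309.
n₃/n₁ = 1.5531. Then tan θ_B(1→3) = n₃/n₁, so θ_B(1→3) = arctan(1.5531) = 57.22°.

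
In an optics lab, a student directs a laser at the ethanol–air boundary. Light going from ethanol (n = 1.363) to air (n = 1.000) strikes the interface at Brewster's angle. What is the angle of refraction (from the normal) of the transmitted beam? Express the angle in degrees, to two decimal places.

θ_B = arctan(n₂/n₁) = arctan(1.000/1.363) = 36.27°.
At Brewster's angle the reflected and refracted rays are perpendicular, so θ_t = 90° − θ_B = 90° − 36.27° = 53.73°.

θ_t ≈ 53.73°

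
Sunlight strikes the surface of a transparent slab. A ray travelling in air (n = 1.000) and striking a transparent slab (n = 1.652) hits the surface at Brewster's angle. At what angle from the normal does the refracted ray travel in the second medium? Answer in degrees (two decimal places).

θ_B = arctan(n₂/n₁) = arctan(1.652/1.000) = 58.81°.
Since θ_B + θ_t = 90° at Brewster incidence, θ_t = 90° − 58.81° = 31.19°.

θ_t ≈ 31.19°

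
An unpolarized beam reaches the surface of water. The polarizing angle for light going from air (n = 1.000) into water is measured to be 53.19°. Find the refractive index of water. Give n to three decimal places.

n ≈ 1.336

Full polarization of the reflected beam means tan θ_B = n₂/n₁, where n₁ is the incident medium (air).
n₂ = n₁ tan θ_B = 1.000 × tan 53.19° = 1.336.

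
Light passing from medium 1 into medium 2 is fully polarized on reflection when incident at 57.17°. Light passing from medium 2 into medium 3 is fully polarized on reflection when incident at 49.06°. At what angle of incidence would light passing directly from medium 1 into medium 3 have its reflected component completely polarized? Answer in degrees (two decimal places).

n₂/n₁ = tan 57.17° = 1.5499 and n₃/n₂ = tan 49.06° = 1.1528.
So n₃/n₁ = (n₂/n₁)(n₃/n₂) = 1.5499 × 1.1528 = 1.7867.
θ_B(1→3) = arctan(1.7867) = 60.77°.

θ_B ≈ 60.77°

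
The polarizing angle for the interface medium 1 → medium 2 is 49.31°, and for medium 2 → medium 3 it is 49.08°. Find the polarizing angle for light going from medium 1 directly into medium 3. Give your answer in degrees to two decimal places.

tan θ_B(1→2) = n₂/n₁ = tan 49.31° = 1.1630.
tan θ_B(2→3) = n₃/n₂ = tan 49.08° = 1.1536.
Multiplying, n₃/n₁ = 1.1630 × 1.1536 = 1.3417, and θ_B(1→3) = arctan 1.3417 = 53.30°.

θ_B ≈ 53.30°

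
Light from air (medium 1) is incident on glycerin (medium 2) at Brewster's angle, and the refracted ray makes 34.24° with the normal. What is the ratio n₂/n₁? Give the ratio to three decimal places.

θ_B + θ_t = 90°, so θ_B = 90° − 34.24° = 55.76°.
Then n₂/n₁ = tan θ_B = tan 55.76° = 1.469.

n₂/n₁ ≈ 1.469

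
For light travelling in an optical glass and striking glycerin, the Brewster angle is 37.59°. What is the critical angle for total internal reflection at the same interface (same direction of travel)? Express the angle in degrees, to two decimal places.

n₂/n₁ = tan 37.59° = 0.7698; the critical angle satisfies sin θ_c = n₂/n₁.
θ_c = arcsin(0.7698) = 50.34°.

θ_c ≈ 50.34°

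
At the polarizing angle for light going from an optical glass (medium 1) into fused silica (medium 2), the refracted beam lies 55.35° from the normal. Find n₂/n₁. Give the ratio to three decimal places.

n₂/n₁ ≈ 0.691

θ_B + θ_t = 90°, so θ_B = 90° − 55.35° = 34.65°.
tan θ_B = n₂/n₁, so n₂/n₁ = tan 34.65° = 0.691.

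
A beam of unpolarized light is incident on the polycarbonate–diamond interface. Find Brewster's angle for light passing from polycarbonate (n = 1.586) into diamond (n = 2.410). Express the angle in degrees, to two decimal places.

The reflected p-component vanishes when tan θ_B = n₂/n₁.
Here n₂/n₁ = 2.410/1.586 = 1.5195, and Brewster's law gives tan θ_B = n₂/n₁. Taking the arctangent, θ_B = 56.65°.

θ_B ≈ 56.65°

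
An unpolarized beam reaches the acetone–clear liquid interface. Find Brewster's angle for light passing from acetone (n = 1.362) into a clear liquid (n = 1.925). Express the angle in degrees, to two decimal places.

At Brewster's angle the reflected and refracted rays are perpendicular, which with Snell's law gives tan θ_B = n₂/n₁.
Here n₂/n₁ = 1.925/1.362 = 1.4134, and Brewster's law gives tan θ_B = n₂/n₁.
So θ_B = arctan 1.4134 = 54.72°.

θ_B ≈ 54.72°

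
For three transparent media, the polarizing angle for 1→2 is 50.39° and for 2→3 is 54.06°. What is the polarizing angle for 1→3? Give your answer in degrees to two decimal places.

tan θ_B(1→2) = n₂/n₁ = tan 50.39° = 1.2084.
tan θ_B(2→3) = n₃/n₂ = tan 54.06° = 1.3794.
Multiplying, n₃/n₁ = 1.2084 × 1.3794 = 1.6668, and θ_B(1→3) = arctan 1.6668 = 59.04°.

θ_B ≈ 59.04°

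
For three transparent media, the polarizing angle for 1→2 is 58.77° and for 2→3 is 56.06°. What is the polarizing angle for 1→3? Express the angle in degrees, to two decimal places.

θ_B ≈ 67.80°

tan θ_B(1→2) = n₂/n₁ = tan 58.77° = 1.6492.
tan θ_B(2→3) = n₃/n₂ = tan 56.06° = 1.4859.
n₃/n₁ = 2.4506. Then tan θ_B(1→3) = n₃/n₁, so θ_B(1→3) = arctan(2.4506) = 67.80°.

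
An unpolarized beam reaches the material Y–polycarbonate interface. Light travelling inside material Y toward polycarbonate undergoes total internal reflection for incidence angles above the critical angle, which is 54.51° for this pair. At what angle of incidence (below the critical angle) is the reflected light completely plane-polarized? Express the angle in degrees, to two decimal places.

θ_B ≈ 39.15°

At the critical angle sin θ_c = n₂/n₁, giving n₂/n₁ = sin 54.51° = 0.8142.
Then tan θ_B = n₂/n₁ = 0.8142, so θ_B = arctan 0.8142 = 39.15°.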